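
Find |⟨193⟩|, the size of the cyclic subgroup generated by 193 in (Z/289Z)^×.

272

Since 193 ∈ (Z/289Z)^×, its order divides φ(289) = φ(17^2) = 17·(17−1) = 272 = 2^4 · 17.
Divisors of 272: 1, 2, 4, 8, 16, 17, 34, 68, 136, 272.
Compute 193^d (mod 289) for the divisors d until we hit 1:
193^1 ≡ 193 (mod 289)
193^2 ≡ 257 (mod 289)
193^4 ≡ 157 (mod 289)
193^8 ≡ 84 (mod 289)
193^16 ≡ 120 (mod 289)
193^17 ≡ 40 (mod 289)
193^34 ≡ 155 (mod 289)
193^68 ≡ 38 (mod 289)
193^136 ≡ 288 (mod 289)
193^272 ≡ 1 (mod 289) ✓
Hence ord(193) = 272.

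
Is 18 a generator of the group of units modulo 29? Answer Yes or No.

φ(29) = 29 − 1 = 28 = 2^2 · 7.
It suffices to check that the order of 18 is not a proper divisor of 28: compute 18^(28/q) for q ∈ {2, 7}.
18^14 ≡ 28 (mod 29)  [q = 2: ≢ 1 ✓]
18^4 ≡ 25 (mod 29)  [q = 7: ≢ 1 ✓]
All checks pass, so 18 has order 28 and is a primitive root modulo 29.

Yes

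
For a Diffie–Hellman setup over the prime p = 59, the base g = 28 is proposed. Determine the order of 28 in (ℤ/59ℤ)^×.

29

Since 28 ∈ (Z/59Z)^×, its order divides φ(59) = 59 − 1 = 58 = 2 · 29.
Divisors of 58: 1, 2, 29, 58.
Check 28^d mod 59 for each divisor in increasing order:
28^1 ≡ 28
28^2 ≡ 17
28^29 ≡ 1
Hence ord(28) = 29.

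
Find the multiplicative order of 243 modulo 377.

By Lagrange's theorem, ord_377(243) divides φ(377) = φ(13·29) = (13−1)·(29−1) = 12·28 = 336 = 2^4 · 3 · 7.
Divisors of 336: 1, 2, 3, 4, 6, 7, 8, 12, 14, 16, 21, 24, 28, 42, 48, 56, 84, 112, 168, 336.
Check 243^d mod 377 for each divisor in increasing order:
243^1 ≡ 243 (mod 377)
243^2 ≡ 237 (mod 377)
243^3 ≡ 287 (mod 377)
243^4 ≡ 373 (mod 377)
243^6 ≡ 183 (mod 377)
243^7 ≡ 360 (mod 377)
243^8 ≡ 16 (mod 377)
243^12 ≡ 313 (mod 377)
243^14 ≡ 289 (mod 377)
243^16 ≡ 256 (mod 377)
243^21 ≡ 365 (mod 377)
243^24 ≡ 326 (mod 377)
243^28 ≡ 204 (mod 377)
243^42 ≡ 144 (mod 377)
243^48 ≡ 339 (mod 377)
243^56 ≡ 146 (mod 377)
243^84 ≡ 1 (mod 377) ✓
Hence ord(243) = 84.

84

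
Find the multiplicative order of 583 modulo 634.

158

The order of 583 must divide φ(634) = φ(2)·φ(317) = 1·316 = 316 = 2^2 · 79.
Divisors of 316: 1, 2, 4, 79, 158, 316.
Compute 583^d (mod 634) for the divisors d until we hit 1:
583^1 ≡ 583 (mod 634)
583^2 ≡ 65 (mod 634)
583^4 ≡ 421 (mod 634)
583^79 ≡ 633 (mod 634)
583^158 ≡ 1 (mod 634) ✓
So ord_634(583) = 158.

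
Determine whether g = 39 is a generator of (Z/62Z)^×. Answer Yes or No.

No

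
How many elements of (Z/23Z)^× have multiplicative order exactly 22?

φ(23) = 23 − 1 = 22 = 2 · 11.
(Z/23Z)^× is cyclic (|G| = 22); a cyclic group of order m has exactly φ(d) elements of each order d | m, and none otherwise.
22 = 2 · 11 divides 22, and φ(22) = 10.

10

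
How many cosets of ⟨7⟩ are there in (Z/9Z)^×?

2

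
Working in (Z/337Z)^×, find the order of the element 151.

336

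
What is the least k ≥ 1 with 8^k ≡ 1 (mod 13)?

4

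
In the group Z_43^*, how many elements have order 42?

12

φ(43) = 43 − 1 = 42 = 2 · 3 · 7.
Since (Z/43Z)^× is cyclic of order 42, the number of elements of order d is φ(d) when d | 42 and 0 otherwise.
42 = 2 · 3 · 7 divides 42, and φ(42) = 12.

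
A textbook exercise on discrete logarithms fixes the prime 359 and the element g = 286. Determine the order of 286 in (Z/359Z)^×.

The order of 286 must divide φ(359) = 359 − 1 = 358 = 2 · 179.
Divisors of 358: 1, 2, 179, 358.
Test each divisor d:
286^1 ≡ 286 (mod 359)
286^2 ≡ 303 (mod 359)
286^179 ≡ 358 (mod 359)
286^358 ≡ 1 (mod 359) ✓
Hence ord(286) = 358.

358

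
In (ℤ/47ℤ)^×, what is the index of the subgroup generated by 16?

2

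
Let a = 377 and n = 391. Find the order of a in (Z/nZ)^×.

By Lagrange's theorem, ord_391(377) divides φ(391) = φ(17·23) = (17−1)·(23−1) = 16·22 = 352 = 2^5 · 11.
Divisors of 352: 1, 2, 4, 8, 11, 16, 22, 32, 44, 88, 176, 352.
Check 377^d mod 391 for each divisor in increasing order:
377^1 ≡ 377 (mod 391)
377^2 ≡ 196 (mod 391)
377^4 ≡ 98 (mod 391)
377^8 ≡ 220 (mod 391)
377^11 ≡ 24 (mod 391)
377^16 ≡ 307 (mod 391)
377^22 ≡ 185 (mod 391)
377^32 ≡ 18 (mod 391)
377^44 ≡ 208 (mod 391)
377^88 ≡ 254 (mod 391)
377^176 ≡ 1 (mod 391) ✓
Hence ord(377) = 176.

176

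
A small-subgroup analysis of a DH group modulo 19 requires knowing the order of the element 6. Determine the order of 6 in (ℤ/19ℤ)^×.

ord(6) | φ(19) = 19 − 1 = 18 = 2 · 3^2.
Divisors of 18: 1, 2, 3, 6, 9, 18.
Evaluate successive powers at the divisors of 18:
6^1 ≡ 6 (mod 19)
6^2 ≡ 17 (mod 19)
6^3 ≡ 7 (mod 19)
6^6 ≡ 11 (mod 19)
6^9 ≡ 1 (mod 19) ✓
The smallest such exponent is 9, so the order of 6 is 9.

9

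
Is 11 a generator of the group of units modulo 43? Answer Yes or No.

No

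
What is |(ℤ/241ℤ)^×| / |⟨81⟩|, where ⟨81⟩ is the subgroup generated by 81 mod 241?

ord(81) | φ(241) = 241 − 1 = 240 = 2^4 · 3 · 5.
Divisors of 240: 1, 2, 3, 4, 5, 6, 8, 10, 12, 15, 16, 20, 24, 30, 40, 48, 60, 80, 120, 240.
Compute 81^d (mod 241) for the divisors d until we hit 1:
81^1 ≡ 81 (mod 241)
81^2 ≡ 54 (mod 241)
81^3 ≡ 36 (mod 241)
81^4 ≡ 24 (mod 241)
81^5 ≡ 16 (mod 241)
81^6 ≡ 91 (mod 241)
81^8 ≡ 94 (mod 241)
81^10 ≡ 15 (mod 241)
81^12 ≡ 87 (mod 241)
81^15 ≡ 240 (mod 241)
81^16 ≡ 160 (mod 241)
81^20 ≡ 225 (mod 241)
81^24 ≡ 98 (mod 241)
81^30 ≡ 1 (mod 241) ✓
So ord_241(81) = 30, hence |⟨81⟩| = 30.
[(Z/241Z)^× : ⟨81⟩] = 240/30 = 8.

8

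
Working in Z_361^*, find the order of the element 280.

ord(280) | φ(361) = φ(19^2) = 19·(19−1) = 342 = 2 · 3^2 · 19.
Divisors of 342: 1, 2, 3, 6, 9, 18, 19, 38, 57, 114, 171, 342.
Test each divisor d:
280^1 ≡ 280 (mod 361)
280^2 ≡ 63 (mod 361)
280^3 ≡ 312 (mod 361)
280^6 ≡ 235 (mod 361)
280^9 ≡ 37 (mod 361)
280^18 ≡ 286 (mod 361)
280^19 ≡ 299 (mod 361)
280^38 ≡ 234 (mod 361)
280^57 ≡ 293 (mod 361)
280^114 ≡ 292 (mod 361)
280^171 ≡ 360 (mod 361)
280^342 ≡ 1 (mod 361) ✓
So ord_361(280) = 342.

342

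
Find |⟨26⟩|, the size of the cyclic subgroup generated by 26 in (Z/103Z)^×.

51

The order of 26 must divide φ(103) = 103 − 1 = 102 = 2 · 3 · 17.
Divisors of 102: 1, 2, 3, 6, 17, 34, 51, 102.
Test each divisor d:
26^1 ≡ 26 (mod 103)
26^2 ≡ 58 (mod 103)
26^3 ≡ 66 (mod 103)
26^6 ≡ 30 (mod 103)
26^17 ≡ 56 (mod 103)
26^34 ≡ 46 (mod 103)
26^51 ≡ 1 (mod 103) ✓
The smallest such exponent is 51, so the order of 26 is 51.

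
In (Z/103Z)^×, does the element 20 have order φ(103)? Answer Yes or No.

Yes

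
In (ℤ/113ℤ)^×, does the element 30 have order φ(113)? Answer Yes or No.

No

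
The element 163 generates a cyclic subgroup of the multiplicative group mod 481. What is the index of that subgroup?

By Lagrange's theorem, ord_481(163) divides φ(481) = φ(13·37) = (13−1)·(37−1) = 12·36 = 432 = 2^4 · 3^3.
Divisors of 432: 1, 2, 3, 4, 6, 8, 9, 12, 16, 18, 24, 27, 36, 48, 54, 72, 108, 144, 216, 432.
Compute 163^d (mod 481) for the divisors d until we hit 1:
163^1 ≡ 163 (mod 481)
163^2 ≡ 114 (mod 481)
163^3 ≡ 304 (mod 481)
163^4 ≡ 9 (mod 481)
163^6 ≡ 64 (mod 481)
163^8 ≡ 81 (mod 481)
163^9 ≡ 216 (mod 481)
163^12 ≡ 248 (mod 481)
163^16 ≡ 308 (mod 481)
163^18 ≡ 480 (mod 481)
163^24 ≡ 417 (mod 481)
163^27 ≡ 265 (mod 481)
163^36 ≡ 1 (mod 481) ✓
Thus |⟨163⟩| = ord(163) = 36.
Index = |(Z/481Z)^×| / |⟨163⟩| = 432 / 36 = 12.

12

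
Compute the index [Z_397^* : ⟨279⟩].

4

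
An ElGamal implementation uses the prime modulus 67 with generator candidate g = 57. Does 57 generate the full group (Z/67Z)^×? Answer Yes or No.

Yes

φ(67) = 67 − 1 = 66 = 2 · 3 · 11.
An element g generates (Z/67Z)^× iff g^(66/q) ≢ 1 (mod 67) for each prime q ∈ {2, 3, 11}.
57^33 ≡ 66 (mod 67)  [q = 2: ≢ 1 ✓]
57^22 ≡ 37 (mod 67)  [q = 3: ≢ 1 ✓]
57^6 ≡ 25 (mod 67)  [q = 11: ≢ 1 ✓]
All checks pass, so 57 has order 66 and is a primitive root modulo 67.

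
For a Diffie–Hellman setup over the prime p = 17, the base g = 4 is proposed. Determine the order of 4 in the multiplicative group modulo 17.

4

Since 4 ∈ (Z/17Z)^×, its order divides φ(17) = 17 − 1 = 16 = 2^4.
Divisors of 16: 1, 2, 4, 8, 16.
Test each divisor d:
4^1 ≡ 4
4^2 ≡ 16
4^4 ≡ 1
So ord_17(4) = 4.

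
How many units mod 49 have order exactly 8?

φ(49) = φ(7^2) = 7·(7−1) = 42 = 2 · 3 · 7.
Since (Z/49Z)^× is cyclic of order 42, the number of elements of order d is φ(d) when d | 42 and 0 otherwise.
8 does not divide 42, so no element of (Z/49Z)^× has order 8.

0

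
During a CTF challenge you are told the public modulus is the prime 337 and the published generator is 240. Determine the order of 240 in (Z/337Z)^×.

112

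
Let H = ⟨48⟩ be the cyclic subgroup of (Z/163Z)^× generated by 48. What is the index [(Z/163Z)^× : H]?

3

By Lagrange's theorem, ord_163(48) divides φ(163) = 163 − 1 = 162 = 2 · 3^4.
Divisors of 162: 1, 2, 3, 6, 9, 18, 27, 54, 81, 162.
Check 48^d mod 163 for each divisor in increasing order:
48^1 ≡ 48
48^2 ≡ 22
48^3 ≡ 78
48^6 ≡ 53
48^9 ≡ 59
48^18 ≡ 58
48^27 ≡ 162
48^54 ≡ 1
So ord_163(48) = 54, hence |⟨48⟩| = 54.
The index is φ(163) / ord(48) = 162 / 54 = 3.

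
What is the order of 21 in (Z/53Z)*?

52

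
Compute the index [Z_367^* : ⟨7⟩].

6

Since 7 ∈ (Z/367Z)^×, its order divides φ(367) = 367 − 1 = 366 = 2 · 3 · 61.
Divisors of 366: 1, 2, 3, 6, 61, 122, 183, 366.
Check 7^d mod 367 for each divisor in increasing order:
7^1 ≡ 7 (mod 367)
7^2 ≡ 49 (mod 367)
7^3 ≡ 343 (mod 367)
7^6 ≡ 209 (mod 367)
7^61 ≡ 1 (mod 367) ✓
Thus |⟨7⟩| = ord(7) = 61.
Index = |(Z/367Z)^×| / |⟨7⟩| = 366 / 61 = 6.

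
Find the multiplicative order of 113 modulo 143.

15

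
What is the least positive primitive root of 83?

2

φ(83) = 83 − 1 = 82 = 2 · 41.
Test candidates g = 2, 3, … against the prime factors q ∈ {2, 41} of φ(83): g is a generator iff g^(82/q) ≢ 1 for every such q.
g = 2: 2^41 ≡ 82; 2^2 ≡ 4 — none is 1, so 2 is a primitive root.
Hence the least primitive root of 83 is 2.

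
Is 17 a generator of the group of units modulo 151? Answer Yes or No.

No

φ(151) = 151 − 1 = 150 = 2 · 3 · 5^2.
Test 17^(150/q) mod 151 for each prime factor q of 150:
17^75 ≡ 1 (mod 151)  [q = 2: ≡ 1 ✗]
17^50 ≡ 32 (mod 151)  [q = 3: ≢ 1 ✓]
17^30 ≡ 19 (mod 151)  [q = 5: ≢ 1 ✓]
The check at q = 2 fails, so 17 generates a proper subgroup.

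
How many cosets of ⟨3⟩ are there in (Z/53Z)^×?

ord(3) | φ(53) = 53 − 1 = 52 = 2^2 · 13.
Divisors of 52: 1, 2, 4, 13, 26, 52.
Check 3^d mod 53 for each divisor in increasing order:
3^1 ≡ 3 (mod 53)
3^2 ≡ 9 (mod 53)
3^4 ≡ 28 (mod 53)
3^13 ≡ 30 (mod 53)
3^26 ≡ 52 (mod 53)
3^52 ≡ 1 (mod 53) ✓
Thus |⟨3⟩| = ord(3) = 52.
The index is φ(53) / ord(3) = 52 / 52 = 1.

1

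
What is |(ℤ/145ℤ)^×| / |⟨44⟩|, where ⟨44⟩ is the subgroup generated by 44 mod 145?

ord(44) | φ(145) = φ(5·29) = (5−1)·(29−1) = 4·28 = 112 = 2^4 · 7.
Divisors of 112: 1, 2, 4, 7, 8, 14, 16, 28, 56, 112.
Evaluate successive powers at the divisors of 112:
44^1 ≡ 44 (mod 145)
44^2 ≡ 51 (mod 145)
44^4 ≡ 136 (mod 145)
44^7 ≡ 104 (mod 145)
44^8 ≡ 81 (mod 145)
44^14 ≡ 86 (mod 145)
44^16 ≡ 36 (mod 145)
44^28 ≡ 1 (mod 145) ✓
So ord_145(44) = 28, hence |⟨44⟩| = 28.
Index = |(Z/145Z)^×| / |⟨44⟩| = 112 / 28 = 4.

4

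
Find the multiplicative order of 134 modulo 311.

Since 134 ∈ (Z/311Z)^×, its order divides φ(311) = 311 − 1 = 310 = 2 · 5 · 31.
Divisors of 310: 1, 2, 5, 10, 31, 62, 155, 310.
Test each divisor d:
134^1 ≡ 134
134^2 ≡ 229
134^5 ≡ 49
134^10 ≡ 224
134^31 ≡ 6
134^62 ≡ 36
134^155 ≡ 1
Hence ord(134) = 155.

155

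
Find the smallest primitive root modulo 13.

2

φ(13) = 13 − 1 = 12 = 2^2 · 3.
g is a primitive root iff g^(12/q) ≢ 1 (mod 13) for each prime q ∈ {2, 3}.
g = 2: 2^6 ≡ 12; 2^4 ≡ 3 — none is 1, so 2 is a primitive root.
The smallest primitive root modulo 13 is 2.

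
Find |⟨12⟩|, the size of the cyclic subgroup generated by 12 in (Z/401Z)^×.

400

Since 12 ∈ (Z/401Z)^×, its order divides φ(401) = 401 − 1 = 400 = 2^4 · 5^2.
Divisors of 400: 1, 2, 4, 5, 8, 10, 16, 20, 25, 40, 50, 80, 100, 200, 400.
Evaluate successive powers at the divisors of 400:
12^1 ≡ 12
12^2 ≡ 144
12^4 ≡ 285
12^5 ≡ 212
12^8 ≡ 223
12^10 ≡ 32
12^16 ≡ 5
12^20 ≡ 222
12^25 ≡ 147
12^40 ≡ 362
12^50 ≡ 356
12^80 ≡ 318
12^100 ≡ 20
12^200 ≡ 400
12^400 ≡ 1
So ord_401(12) = 400.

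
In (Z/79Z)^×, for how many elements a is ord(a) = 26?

12

φ(79) = 79 − 1 = 78 = 2 · 3 · 13.
In a cyclic group of order 78, there are φ(d) elements of order d for each divisor d of 78, and zero for non-divisors.
26 = 2 · 13 divides 78, and φ(26) = 12.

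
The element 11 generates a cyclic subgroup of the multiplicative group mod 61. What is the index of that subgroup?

15

Since 11 ∈ (Z/61Z)^×, its order divides φ(61) = 61 − 1 = 60 = 2^2 · 3 · 5.
Divisors of 60: 1, 2, 3, 4, 5, 6, 10, 12, 15, 20, 30, 60.
Test each divisor d:
11^1 ≡ 11 (mod 61)
11^2 ≡ 60 (mod 61)
11^3 ≡ 50 (mod 61)
11^4 ≡ 1 (mod 61) ✓
Thus |⟨11⟩| = ord(11) = 4.
The index is φ(61) / ord(11) = 60 / 4 = 15.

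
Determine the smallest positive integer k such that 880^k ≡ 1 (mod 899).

420

The order of 880 must divide φ(899) = φ(29·31) = (29−1)·(31−1) = 28·30 = 840 = 2^3 · 3 · 5 · 7.
Divisors of 840: 1, 2, 3, 4, 5, 6, 7, 8, 10, 12, 14, 15, 20, 21, 24, 28, 30, 35, 40, 42, 56, 60, 70, 84, 105, 120, 140, 168, 210, 280, 420, 840.
Evaluate successive powers at the divisors of 840:
880^1 ≡ 880
880^2 ≡ 361
880^3 ≡ 333
880^4 ≡ 865
880^5 ≡ 646
880^6 ≡ 312
880^7 ≡ 365
880^8 ≡ 257
880^10 ≡ 180
880^12 ≡ 252
880^14 ≡ 173
880^15 ≡ 309
880^20 ≡ 36
880^21 ≡ 215
880^24 ≡ 574
880^28 ≡ 262
880^30 ≡ 187
880^35 ≡ 336
880^40 ≡ 397
880^42 ≡ 376
880^56 ≡ 320
880^60 ≡ 807
880^70 ≡ 521
880^84 ≡ 233
880^105 ≡ 650
880^120 ≡ 373
880^140 ≡ 842
880^168 ≡ 349
880^210 ≡ 869
880^280 ≡ 552
880^420 ≡ 1
Hence ord(880) = 420.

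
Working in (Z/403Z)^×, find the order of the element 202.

By Lagrange's theorem, ord_403(202) divides φ(403) = φ(13·31) = (13−1)·(31−1) = 12·30 = 360 = 2^3 · 3^2 · 5.
Divisors of 360: 1, 2, 3, 4, 5, 6, 8, 9, 10, 12, 15, 18, 20, 24, 30, 36, 40, 45, 60, 72, 90, 120, 180, 360.
Check 202^d mod 403 for each divisor in increasing order:
202^1 ≡ 202 (mod 403)
202^2 ≡ 101 (mod 403)
202^3 ≡ 252 (mod 403)
202^4 ≡ 126 (mod 403)
202^5 ≡ 63 (mod 403)
202^6 ≡ 233 (mod 403)
202^8 ≡ 159 (mod 403)
202^9 ≡ 281 (mod 403)
202^10 ≡ 342 (mod 403)
202^12 ≡ 287 (mod 403)
202^15 ≡ 187 (mod 403)
202^18 ≡ 376 (mod 403)
202^20 ≡ 94 (mod 403)
202^24 ≡ 157 (mod 403)
202^30 ≡ 311 (mod 403)
202^36 ≡ 326 (mod 403)
202^40 ≡ 373 (mod 403)
202^45 ≡ 125 (mod 403)
202^60 ≡ 1 (mod 403) ✓
Hence ord(202) = 60.

60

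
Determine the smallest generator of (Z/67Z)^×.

2

φ(67) = 67 − 1 = 66 = 2 · 3 · 11.
Test candidates g = 2, 3, … against the prime factors q ∈ {2, 3, 11} of φ(67): g is a generator iff g^(66/q) ≢ 1 for every such q.
g = 2: 2^33 ≡ 66; 2^22 ≡ 37; 2^6 ≡ 64 — none is 1, so 2 is a primitive root.
So 2 is the smallest generator of (Z/67Z)^×.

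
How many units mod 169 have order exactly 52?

24

φ(169) = φ(13^2) = 13·(13−1) = 156 = 2^2 · 3 · 13.
Since (Z/169Z)^× is cyclic of order 156, the number of elements of order d is φ(d) when d | 156 and 0 otherwise.
52 = 2^2 · 13 divides 156, and φ(52) = 24.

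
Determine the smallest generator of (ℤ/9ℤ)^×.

φ(9) = φ(3^2) = 3·(3−1) = 6 = 2 · 3.
g is a primitive root iff g^(6/q) ≢ 1 (mod 9) for each prime q ∈ {2, 3}.
g = 2: 2^3 ≡ 8; 2^2 ≡ 4 — none is 1, so 2 is a primitive root.
So 2 is the smallest generator of (Z/9Z)^×.

2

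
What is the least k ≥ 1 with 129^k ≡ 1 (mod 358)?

Since 129 ∈ (Z/358Z)^×, its order divides φ(358) = φ(2)·φ(179) = 1·178 = 178 = 2 · 89.
Divisors of 178: 1, 2, 89, 178.
Check 129^d mod 358 for each divisor in increasing order:
129^1 ≡ 129
129^2 ≡ 173
129^89 ≡ 1
Hence ord(129) = 89.

89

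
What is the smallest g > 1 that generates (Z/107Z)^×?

2

φ(107) = 107 − 1 = 106 = 2 · 53.
g is a primitive root iff g^(106/q) ≢ 1 (mod 107) for each prime q ∈ {2, 53}.
g = 2: 2^53 ≡ 106; 2^2 ≡ 4 — none is 1, so 2 is a primitive root.
The smallest primitive root modulo 107 is 2.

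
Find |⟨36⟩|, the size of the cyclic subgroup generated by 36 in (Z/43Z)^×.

3

By Lagrange's theorem, ord_43(36) divides φ(43) = 43 − 1 = 42 = 2 · 3 · 7.
Divisors of 42: 1, 2, 3, 6, 7, 14, 21, 42.
Evaluate successive powers at the divisors of 42:
36^1 ≡ 36 (mod 43)
36^2 ≡ 6 (mod 43)
36^3 ≡ 1 (mod 43) ✓
The smallest such exponent is 3, so the order of 36 is 3.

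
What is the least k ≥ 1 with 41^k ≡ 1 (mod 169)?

156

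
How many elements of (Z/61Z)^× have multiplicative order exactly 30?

8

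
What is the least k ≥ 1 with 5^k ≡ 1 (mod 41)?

20

ord(5) | φ(41) = 41 − 1 = 40 = 2^3 · 5.
Divisors of 40: 1, 2, 4, 5, 8, 10, 20, 40.
Evaluate successive powers at the divisors of 40:
5^1 ≡ 5 (mod 41)
5^2 ≡ 25 (mod 41)
5^4 ≡ 10 (mod 41)
5^5 ≡ 9 (mod 41)
5^8 ≡ 18 (mod 41)
5^10 ≡ 40 (mod 41)
5^20 ≡ 1 (mod 41) ✓
Therefore the multiplicative order of 5 modulo 41 is 20.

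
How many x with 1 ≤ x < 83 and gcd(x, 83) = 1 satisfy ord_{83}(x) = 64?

φ(83) = 83 − 1 = 82 = 2 · 41.
Since (Z/83Z)^× is cyclic of order 82, the number of elements of order d is φ(d) when d | 82 and 0 otherwise.
Here 82 is not a multiple of 64, so there are no elements of order 64.

0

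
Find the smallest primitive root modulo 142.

7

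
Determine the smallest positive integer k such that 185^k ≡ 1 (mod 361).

342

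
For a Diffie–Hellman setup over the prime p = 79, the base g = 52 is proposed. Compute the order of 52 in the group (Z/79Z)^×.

The order of 52 must divide φ(79) = 79 − 1 = 78 = 2 · 3 · 13.
Divisors of 78: 1, 2, 3, 6, 13, 26, 39, 78.
Test each divisor d:
52^1 ≡ 52 (mod 79)
52^2 ≡ 18 (mod 79)
52^3 ≡ 67 (mod 79)
52^6 ≡ 65 (mod 79)
52^13 ≡ 1 (mod 79) ✓
Therefore the multiplicative order of 52 modulo 79 is 13.

13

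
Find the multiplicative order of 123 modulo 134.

33

The order of 123 must divide φ(134) = φ(2)·φ(67) = 1·66 = 66 = 2 · 3 · 11.
Divisors of 66: 1, 2, 3, 6, 11, 22, 33, 66.
Evaluate successive powers at the divisors of 66:
123^1 ≡ 123
123^2 ≡ 121
123^3 ≡ 9
123^6 ≡ 81
123^11 ≡ 37
123^22 ≡ 29
123^33 ≡ 1
The smallest such exponent is 33, so the order of 123 is 33.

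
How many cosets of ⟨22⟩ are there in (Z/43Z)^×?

3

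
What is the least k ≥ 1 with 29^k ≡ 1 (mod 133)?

18

By Lagrange's theorem, ord_133(29) divides φ(133) = φ(7·19) = (7−1)·(19−1) = 6·18 = 108 = 2^2 · 3^3.
Divisors of 108: 1, 2, 3, 4, 6, 9, 12, 18, 27, 36, 54, 108.
Evaluate successive powers at the divisors of 108:
29^1 ≡ 29
29^2 ≡ 43
29^3 ≡ 50
29^4 ≡ 120
29^6 ≡ 106
29^9 ≡ 113
29^12 ≡ 64
29^18 ≡ 1
The smallest such exponent is 18, so the order of 29 is 18.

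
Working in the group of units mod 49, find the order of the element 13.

14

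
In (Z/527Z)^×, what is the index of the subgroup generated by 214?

2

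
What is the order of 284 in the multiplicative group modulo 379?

By Lagrange's theorem, ord_379(284) divides φ(379) = 379 − 1 = 378 = 2 · 3^3 · 7.
Divisors of 378: 1, 2, 3, 6, 7, 9, 14, 18, 21, 27, 42, 54, 63, 126, 189, 378.
Compute 284^d (mod 379) for the divisors d until we hit 1:
284^1 ≡ 284 (mod 379)
284^2 ≡ 308 (mod 379)
284^3 ≡ 302 (mod 379)
284^6 ≡ 244 (mod 379)
284^7 ≡ 318 (mod 379)
284^9 ≡ 162 (mod 379)
284^14 ≡ 310 (mod 379)
284^18 ≡ 93 (mod 379)
284^21 ≡ 40 (mod 379)
284^27 ≡ 285 (mod 379)
284^42 ≡ 84 (mod 379)
284^54 ≡ 119 (mod 379)
284^63 ≡ 328 (mod 379)
284^126 ≡ 327 (mod 379)
284^189 ≡ 378 (mod 379)
284^378 ≡ 1 (mod 379) ✓
The smallest such exponent is 378, so the order of 284 is 378.

378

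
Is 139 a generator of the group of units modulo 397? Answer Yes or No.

Yes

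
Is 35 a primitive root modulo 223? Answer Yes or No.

Yes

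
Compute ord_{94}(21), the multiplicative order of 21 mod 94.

23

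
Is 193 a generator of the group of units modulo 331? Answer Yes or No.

φ(331) = 331 − 1 = 330 = 2 · 3 · 5 · 11.
193 is a primitive root mod 331 iff 193^(φ(331)/q) ≢ 1 for every prime q | φ(331), i.e. q ∈ {2, 3, 5, 11}.
193^165 ≡ 1 (mod 331)  [q = 2: ≡ 1 ✗]
193^110 ≡ 1 (mod 331)  [q = 3: ≡ 1 ✗]
193^66 ≡ 124 (mod 331)  [q = 5: ≢ 1 ✓]
193^30 ≡ 293 (mod 331)  [q = 11: ≢ 1 ✓]
The check at q = 2 fails, so 193 generates a proper subgroup.

No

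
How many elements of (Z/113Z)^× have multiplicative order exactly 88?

0

φ(113) = 113 − 1 = 112 = 2^4 · 7.
In a cyclic group of order 112, there are φ(d) elements of order d for each divisor d of 112, and zero for non-divisors.
88 does not divide 112, so no element of (Z/113Z)^× has order 88.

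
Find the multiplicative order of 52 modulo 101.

25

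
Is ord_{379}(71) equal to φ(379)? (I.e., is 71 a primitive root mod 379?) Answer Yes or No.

φ(379) = 379 − 1 = 378 = 2 · 3^3 · 7.
It suffices to check that the order of 71 is not a proper divisor of 378: compute 71^(378/q) for q ∈ {2, 3, 7}.
71^189 ≡ 378 (mod 379)  [q = 2: ≢ 1 ✓]
71^126 ≡ 51 (mod 379)  [q = 3: ≢ 1 ✓]
71^54 ≡ 138 (mod 379)  [q = 7: ≢ 1 ✓]
None equal 1, so ord_379(71) = 378: 71 is a primitive root.

Yes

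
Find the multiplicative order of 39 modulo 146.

72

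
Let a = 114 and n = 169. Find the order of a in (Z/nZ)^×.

78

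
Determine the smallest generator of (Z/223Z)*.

3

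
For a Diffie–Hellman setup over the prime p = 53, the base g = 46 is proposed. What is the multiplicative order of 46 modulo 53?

13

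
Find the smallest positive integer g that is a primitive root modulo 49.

3

φ(49) = φ(7^2) = 7·(7−1) = 42 = 2 · 3 · 7.
g is a primitive root iff g^(42/q) ≢ 1 (mod 49) for each prime q ∈ {2, 3, 7}.
g = 2: 2^21 ≡ 1 — hits 1, so not a primitive root.
g = 3: 3^21 ≡ 48; 3^14 ≡ 30; 3^6 ≡ 43 — none is 1, so 3 is a primitive root.
The smallest primitive root modulo 49 is 3.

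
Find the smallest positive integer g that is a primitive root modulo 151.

φ(151) = 151 − 1 = 150 = 2 · 3 · 5^2.
g is a primitive root iff g^(150/q) ≢ 1 (mod 151) for each prime q ∈ {2, 3, 5}.
g = 2: 2^75 ≡ 1 — hits 1, so not a primitive root.
g = 3: 3^75 ≡ 150; 3^50 ≡ 1 — hits 1, so not a primitive root.
g = 4: 4^75 ≡ 1 — hits 1, so not a primitive root.
g = 5: 5^75 ≡ 1 — hits 1, so not a primitive root.
g = 6: 6^75 ≡ 150; 6^50 ≡ 32; 6^30 ≡ 59 — none is 1, so 6 is a primitive root.
So 6 is the smallest generator of (Z/151Z)^×.

6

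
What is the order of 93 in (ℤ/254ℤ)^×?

126

By Lagrange's theorem, ord_254(93) divides φ(254) = φ(2)·φ(127) = 1·126 = 126 = 2 · 3^2 · 7.
Divisors of 126: 1, 2, 3, 6, 7, 9, 14, 18, 21, 42, 63, 126.
Evaluate successive powers at the divisors of 126:
93^1 ≡ 93 (mod 254)
93^2 ≡ 13 (mod 254)
93^3 ≡ 193 (mod 254)
93^6 ≡ 165 (mod 254)
93^7 ≡ 105 (mod 254)
93^9 ≡ 95 (mod 254)
93^14 ≡ 103 (mod 254)
93^18 ≡ 135 (mod 254)
93^21 ≡ 147 (mod 254)
93^42 ≡ 19 (mod 254)
93^63 ≡ 253 (mod 254)
93^126 ≡ 1 (mod 254) ✓
Hence ord(93) = 126.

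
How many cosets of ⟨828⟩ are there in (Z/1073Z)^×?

12

The order of 828 must divide φ(1073) = φ(29·37) = (29−1)·(37−1) = 28·36 = 1008 = 2^4 · 3^2 · 7.
Divisors of 1008: 1, 2, 3, 4, 6, 7, 8, 9, 12, 14, 16, 18, 21, 24, 28, 36, 42, 48, 56, 63, 72, 84, 112, 126, 144, 168, 252, 336, 504, 1008.
Check 828^d mod 1073 for each divisor in increasing order:
828^1 ≡ 828 (mod 1073)
828^2 ≡ 1010 (mod 1073)
828^3 ≡ 413 (mod 1073)
828^4 ≡ 750 (mod 1073)
828^6 ≡ 1035 (mod 1073)
828^7 ≡ 726 (mod 1073)
828^8 ≡ 248 (mod 1073)
828^9 ≡ 401 (mod 1073)
828^12 ≡ 371 (mod 1073)
828^14 ≡ 233 (mod 1073)
828^16 ≡ 343 (mod 1073)
828^18 ≡ 924 (mod 1073)
828^21 ≡ 697 (mod 1073)
828^24 ≡ 297 (mod 1073)
828^28 ≡ 639 (mod 1073)
828^36 ≡ 741 (mod 1073)
828^42 ≡ 813 (mod 1073)
828^48 ≡ 223 (mod 1073)
828^56 ≡ 581 (mod 1073)
828^63 ≡ 117 (mod 1073)
828^72 ≡ 778 (mod 1073)
828^84 ≡ 1 (mod 1073) ✓
Thus |⟨828⟩| = ord(828) = 84.
Index = |(Z/1073Z)^×| / |⟨828⟩| = 1008 / 84 = 12.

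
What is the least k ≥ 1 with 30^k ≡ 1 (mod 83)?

41

Since 30 ∈ (Z/83Z)^×, its order divides φ(83) = 83 − 1 = 82 = 2 · 41.
Divisors of 82: 1, 2, 41, 82.
Compute 30^d (mod 83) for the divisors d until we hit 1:
30^1 ≡ 30 (mod 83)
30^2 ≡ 70 (mod 83)
30^41 ≡ 1 (mod 83) ✓
Hence ord(30) = 41.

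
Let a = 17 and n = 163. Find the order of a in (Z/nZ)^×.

By Lagrange's theorem, ord_163(17) divides φ(163) = 163 − 1 = 162 = 2 · 3^4.
Divisors of 162: 1, 2, 3, 6, 9, 18, 27, 54, 81, 162.
Evaluate successive powers at the divisors of 162:
17^1 ≡ 17
17^2 ≡ 126
17^3 ≡ 23
17^6 ≡ 40
17^9 ≡ 105
17^18 ≡ 104
17^27 ≡ 162
17^54 ≡ 1
Hence ord(17) = 54.

54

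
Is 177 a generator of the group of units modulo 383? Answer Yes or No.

Yes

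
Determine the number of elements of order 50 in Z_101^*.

20

φ(101) = 101 − 1 = 100 = 2^2 · 5^2.
In a cyclic group of order 100, there are φ(d) elements of order d for each divisor d of 100, and zero for non-divisors.
50 = 2 · 5^2 divides 100, and φ(50) = 20.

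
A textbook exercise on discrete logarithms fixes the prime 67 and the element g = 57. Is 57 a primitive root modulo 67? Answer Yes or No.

φ(67) = 67 − 1 = 66 = 2 · 3 · 11.
57 is a primitive root mod 67 iff 57^(φ(67)/q) ≢ 1 for every prime q | φ(67), i.e. q ∈ {2, 3, 11}.
57^33 ≡ 66 (mod 67)  [q = 2: ≢ 1 ✓]
57^22 ≡ 37 (mod 67)  [q = 3: ≢ 1 ✓]
57^6 ≡ 25 (mod 67)  [q = 11: ≢ 1 ✓]
Every test exponent gives a nontrivial residue, hence 57 generates the full group.

Yes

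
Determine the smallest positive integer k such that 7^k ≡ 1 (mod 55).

By Lagrange's theorem, ord_55(7) divides φ(55) = φ(5·11) = (5−1)·(11−1) = 4·10 = 40 = 2^3 · 5.
Divisors of 40: 1, 2, 4, 5, 8, 10, 20, 40.
Compute 7^d (mod 55) for the divisors d until we hit 1:
7^1 ≡ 7 (mod 55)
7^2 ≡ 49 (mod 55)
7^4 ≡ 36 (mod 55)
7^5 ≡ 32 (mod 55)
7^8 ≡ 31 (mod 55)
7^10 ≡ 34 (mod 55)
7^20 ≡ 1 (mod 55) ✓
So ord_55(7) = 20.

20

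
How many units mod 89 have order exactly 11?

φ(89) = 89 − 1 = 88 = 2^3 · 11.
(Z/89Z)^× is cyclic (|G| = 88); a cyclic group of order m has exactly φ(d) elements of each order d | m, and none otherwise.
11 | 88, and φ(11) = 11 − 1 = 10.

10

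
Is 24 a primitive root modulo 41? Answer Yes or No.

φ(41) = 41 − 1 = 40 = 2^3 · 5.
24 is a primitive root mod 41 iff 24^(φ(41)/q) ≢ 1 for every prime q | φ(41), i.e. q ∈ {2, 5}.
24^20 ≡ 40 (mod 41)  [q = 2: ≢ 1 ✓]
24^8 ≡ 16 (mod 41)  [q = 5: ≢ 1 ✓]
Every test exponent gives a nontrivial residue, hence 24 generates the full group.

Yes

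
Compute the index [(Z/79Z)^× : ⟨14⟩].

By Lagrange's theorem, ord_79(14) divides φ(79) = 79 − 1 = 78 = 2 · 3 · 13.
Divisors of 78: 1, 2, 3, 6, 13, 26, 39, 78.
Check 14^d mod 79 for each divisor in increasing order:
14^1 ≡ 14 (mod 79)
14^2 ≡ 38 (mod 79)
14^3 ≡ 58 (mod 79)
14^6 ≡ 46 (mod 79)
14^13 ≡ 78 (mod 79)
14^26 ≡ 1 (mod 79) ✓
So ord_79(14) = 26, hence |⟨14⟩| = 26.
Index = |(Z/79Z)^×| / |⟨14⟩| = 78 / 26 = 3.

3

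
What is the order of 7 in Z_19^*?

3

The order of 7 must divide φ(19) = 19 − 1 = 18 = 2 · 3^2.
Divisors of 18: 1, 2, 3, 6, 9, 18.
Compute 7^d (mod 19) for the divisors d until we hit 1:
7^1 ≡ 7 (mod 19)
7^2 ≡ 11 (mod 19)
7^3 ≡ 1 (mod 19) ✓
So ord_19(7) = 3.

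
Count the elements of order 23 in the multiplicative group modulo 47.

φ(47) = 47 − 1 = 46 = 2 · 23.
In a cyclic group of order 46, there are φ(d) elements of order d for each divisor d of 46, and zero for non-divisors.
23 | 46, and φ(23) = 23 − 1 = 22.

22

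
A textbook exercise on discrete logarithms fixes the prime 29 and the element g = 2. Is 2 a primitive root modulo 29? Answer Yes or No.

Yes

φ(29) = 29 − 1 = 28 = 2^2 · 7.
It suffices to check that the order of 2 is not a proper divisor of 28: compute 2^(28/q) for q ∈ {2, 7}.
2^14 ≡ 28 (mod 29)  [q = 2: ≢ 1 ✓]
2^4 ≡ 16 (mod 29)  [q = 7: ≢ 1 ✓]
All checks pass, so 2 has order 28 and is a primitive root modulo 29.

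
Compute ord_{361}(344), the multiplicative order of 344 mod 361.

342

Since 344 ∈ (Z/361Z)^×, its order divides φ(361) = φ(19^2) = 19·(19−1) = 342 = 2 · 3^2 · 19.
Divisors of 342: 1, 2, 3, 6, 9, 18, 19, 38, 57, 114, 171, 342.
Test each divisor d:
344^1 ≡ 344
344^2 ≡ 289
344^3 ≡ 141
344^6 ≡ 26
344^9 ≡ 56
344^18 ≡ 248
344^19 ≡ 116
344^38 ≡ 99
344^57 ≡ 293
344^114 ≡ 292
344^171 ≡ 360
344^342 ≡ 1
Therefore the multiplicative order of 344 modulo 361 is 342.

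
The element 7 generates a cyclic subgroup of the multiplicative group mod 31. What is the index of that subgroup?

2

ord(7) | φ(31) = 31 − 1 = 30 = 2 · 3 · 5.
Divisors of 30: 1, 2, 3, 5, 6, 10, 15, 30.
Test each divisor d:
7^1 ≡ 7 (mod 31)
7^2 ≡ 18 (mod 31)
7^3 ≡ 2 (mod 31)
7^5 ≡ 5 (mod 31)
7^6 ≡ 4 (mod 31)
7^10 ≡ 25 (mod 31)
7^15 ≡ 1 (mod 31) ✓
So ord_31(7) = 15, hence |⟨7⟩| = 15.
[(Z/31Z)^× : ⟨7⟩] = 30/15 = 2.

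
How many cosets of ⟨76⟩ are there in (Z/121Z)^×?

The order of 76 must divide φ(121) = φ(11^2) = 11·(11−1) = 110 = 2 · 5 · 11.
Divisors of 110: 1, 2, 5, 10, 11, 22, 55, 110.
Check 76^d mod 121 for each divisor in increasing order:
76^1 ≡ 76
76^2 ≡ 89
76^5 ≡ 21
76^10 ≡ 78
76^11 ≡ 120
76^22 ≡ 1
So ord_121(76) = 22, hence |⟨76⟩| = 22.
Index = |(Z/121Z)^×| / |⟨76⟩| = 110 / 22 = 5.

5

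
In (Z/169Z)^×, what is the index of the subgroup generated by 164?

3

ord(164) | φ(169) = φ(13^2) = 13·(13−1) = 156 = 2^2 · 3 · 13.
Divisors of 156: 1, 2, 3, 4, 6, 12, 13, 26, 39, 52, 78, 156.
Compute 164^d (mod 169) for the divisors d until we hit 1:
164^1 ≡ 164 (mod 169)
164^2 ≡ 25 (mod 169)
164^3 ≡ 44 (mod 169)
164^4 ≡ 118 (mod 169)
164^6 ≡ 77 (mod 169)
164^12 ≡ 14 (mod 169)
164^13 ≡ 99 (mod 169)
164^26 ≡ 168 (mod 169)
164^39 ≡ 70 (mod 169)
164^52 ≡ 1 (mod 169) ✓
Thus |⟨164⟩| = ord(164) = 52.
[(Z/169Z)^× : ⟨164⟩] = 156/52 = 3.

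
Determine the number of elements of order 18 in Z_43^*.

0

φ(43) = 43 − 1 = 42 = 2 · 3 · 7.
(Z/43Z)^× is cyclic (|G| = 42); a cyclic group of order m has exactly φ(d) elements of each order d | m, and none otherwise.
18 does not divide 42, so no element of (Z/43Z)^× has order 18.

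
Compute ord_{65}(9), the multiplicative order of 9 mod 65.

6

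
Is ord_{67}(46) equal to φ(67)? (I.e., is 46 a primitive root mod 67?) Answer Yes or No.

Yes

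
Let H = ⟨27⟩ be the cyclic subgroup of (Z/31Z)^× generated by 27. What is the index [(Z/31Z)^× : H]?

Since 27 ∈ (Z/31Z)^×, its order divides φ(31) = 31 − 1 = 30 = 2 · 3 · 5.
Divisors of 30: 1, 2, 3, 5, 6, 10, 15, 30.
Test each divisor d:
27^1 ≡ 27 (mod 31)
27^2 ≡ 16 (mod 31)
27^3 ≡ 29 (mod 31)
27^5 ≡ 30 (mod 31)
27^6 ≡ 4 (mod 31)
27^10 ≡ 1 (mod 31) ✓
Thus |⟨27⟩| = ord(27) = 10.
The index is φ(31) / ord(27) = 30 / 10 = 3.

3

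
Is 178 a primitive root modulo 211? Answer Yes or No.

φ(211) = 211 − 1 = 210 = 2 · 3 · 5 · 7.
Test 178^(210/q) mod 211 for each prime factor q of 210:
178^105 ≡ 1 (mod 211)  [q = 2: ≡ 1 ✗]
178^70 ≡ 196 (mod 211)  [q = 3: ≢ 1 ✓]
178^42 ≡ 1 (mod 211)  [q = 5: ≡ 1 ✗]
178^30 ≡ 123 (mod 211)  [q = 7: ≢ 1 ✓]
178^105 ≡ 1 shows ord(178) | 105, strictly less than φ(211); not a primitive root.

No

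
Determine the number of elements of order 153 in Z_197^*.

0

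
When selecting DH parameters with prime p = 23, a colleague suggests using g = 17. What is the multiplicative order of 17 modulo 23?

By Lagrange's theorem, ord_23(17) divides φ(23) = 23 − 1 = 22 = 2 · 11.
Divisors of 22: 1, 2, 11, 22.
Test each divisor d:
17^1 ≡ 17 (mod 23)
17^2 ≡ 13 (mod 23)
17^11 ≡ 22 (mod 23)
17^22 ≡ 1 (mod 23) ✓
Hence ord(17) = 22.

22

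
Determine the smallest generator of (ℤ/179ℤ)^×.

φ(179) = 179 − 1 = 178 = 2 · 89.
Test candidates g = 2, 3, … against the prime factors q ∈ {2, 89} of φ(179): g is a generator iff g^(178/q) ≢ 1 for every such q.
g = 2: 2^89 ≡ 178; 2^2 ≡ 4 — none is 1, so 2 is a primitive root.
So 2 is the smallest generator of (Z/179Z)^×.

2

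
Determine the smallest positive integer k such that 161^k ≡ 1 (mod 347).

The order of 161 must divide φ(347) = 347 − 1 = 346 = 2 · 173.
Divisors of 346: 1, 2, 173, 346.
Test each divisor d:
161^1 ≡ 161 (mod 347)
161^2 ≡ 243 (mod 347)
161^173 ≡ 1 (mod 347) ✓
So ord_347(161) = 173.

173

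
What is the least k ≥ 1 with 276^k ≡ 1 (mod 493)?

28

The order of 276 must divide φ(493) = φ(17·29) = (17−1)·(29−1) = 16·28 = 448 = 2^6 · 7.
Divisors of 448: 1, 2, 4, 7, 8, 14, 16, 28, 32, 56, 64, 112, 224, 448.
Check 276^d mod 493 for each divisor in increasing order:
276^1 ≡ 276 (mod 493)
276^2 ≡ 254 (mod 493)
276^4 ≡ 426 (mod 493)
276^7 ≡ 336 (mod 493)
276^8 ≡ 52 (mod 493)
276^14 ≡ 492 (mod 493)
276^16 ≡ 239 (mod 493)
276^28 ≡ 1 (mod 493) ✓
So ord_493(276) = 28.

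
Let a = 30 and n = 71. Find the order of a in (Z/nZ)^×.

7

The order of 30 must divide φ(71) = 71 − 1 = 70 = 2 · 5 · 7.
Divisors of 70: 1, 2, 5, 7, 10, 14, 35, 70.
Test each divisor d:
30^1 ≡ 30 (mod 71)
30^2 ≡ 48 (mod 71)
30^5 ≡ 37 (mod 71)
30^7 ≡ 1 (mod 71) ✓
The smallest such exponent is 7, so the order of 30 is 7.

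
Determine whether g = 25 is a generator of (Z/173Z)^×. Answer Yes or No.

No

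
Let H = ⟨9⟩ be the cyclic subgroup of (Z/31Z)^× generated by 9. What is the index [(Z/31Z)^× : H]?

2

The order of 9 must divide φ(31) = 31 − 1 = 30 = 2 · 3 · 5.
Divisors of 30: 1, 2, 3, 5, 6, 10, 15, 30.
Compute 9^d (mod 31) for the divisors d until we hit 1:
9^1 ≡ 9 (mod 31)
9^2 ≡ 19 (mod 31)
9^3 ≡ 16 (mod 31)
9^5 ≡ 25 (mod 31)
9^6 ≡ 8 (mod 31)
9^10 ≡ 5 (mod 31)
9^15 ≡ 1 (mod 31) ✓
Thus |⟨9⟩| = ord(9) = 15.
The index is φ(31) / ord(9) = 30 / 15 = 2.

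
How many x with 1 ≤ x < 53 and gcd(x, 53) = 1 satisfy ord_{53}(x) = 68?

0

φ(53) = 53 − 1 = 52 = 2^2 · 13.
In a cyclic group of order 52, there are φ(d) elements of order d for each divisor d of 52, and zero for non-divisors.
68 does not divide 52, so no element of (Z/53Z)^× has order 68.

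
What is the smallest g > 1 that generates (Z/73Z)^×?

5

φ(73) = 73 − 1 = 72 = 2^3 · 3^2.
g is a primitive root iff g^(72/q) ≢ 1 (mod 73) for each prime q ∈ {2, 3}.
g = 2: 2^36 ≡ 1 — hits 1, so not a primitive root.
g = 3: 3^36 ≡ 1 — hits 1, so not a primitive root.
g = 4: 4^36 ≡ 1 — hits 1, so not a primitive root.
g = 5: 5^36 ≡ 72; 5^24 ≡ 8 — none is 1, so 5 is a primitive root.
The smallest primitive root modulo 73 is 5.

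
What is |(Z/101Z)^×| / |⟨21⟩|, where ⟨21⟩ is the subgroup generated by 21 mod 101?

Since 21 ∈ (Z/101Z)^×, its order divides φ(101) = 101 − 1 = 100 = 2^2 · 5^2.
Divisors of 100: 1, 2, 4, 5, 10, 20, 25, 50, 100.
Evaluate successive powers at the divisors of 100:
21^1 ≡ 21 (mod 101)
21^2 ≡ 37 (mod 101)
21^4 ≡ 56 (mod 101)
21^5 ≡ 65 (mod 101)
21^10 ≡ 84 (mod 101)
21^20 ≡ 87 (mod 101)
21^25 ≡ 100 (mod 101)
21^50 ≡ 1 (mod 101) ✓
Thus |⟨21⟩| = ord(21) = 50.
Index = |(Z/101Z)^×| / |⟨21⟩| = 100 / 50 = 2.

2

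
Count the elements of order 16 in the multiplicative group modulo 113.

8

φ(113) = 113 − 1 = 112 = 2^4 · 7.
In a cyclic group of order 112, there are φ(d) elements of order d for each divisor d of 112, and zero for non-divisors.
16 = 2^4 divides 112, and φ(16) = 8.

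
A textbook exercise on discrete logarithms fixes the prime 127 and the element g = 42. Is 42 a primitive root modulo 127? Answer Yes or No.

No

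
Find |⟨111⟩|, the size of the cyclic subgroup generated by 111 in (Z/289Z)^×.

By Lagrange's theorem, ord_289(111) divides φ(289) = φ(17^2) = 17·(17−1) = 272 = 2^4 · 17.
Divisors of 272: 1, 2, 4, 8, 16, 17, 34, 68, 136, 272.
Compute 111^d (mod 289) for the divisors d until we hit 1:
111^1 ≡ 111
111^2 ≡ 183
111^4 ≡ 254
111^8 ≡ 69
111^16 ≡ 137
111^17 ≡ 179
111^34 ≡ 251
111^68 ≡ 288
111^136 ≡ 1
Therefore the multiplicative order of 111 modulo 289 is 136.

136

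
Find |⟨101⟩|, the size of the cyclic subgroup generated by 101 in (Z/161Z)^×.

By Lagrange's theorem, ord_161(101) divides φ(161) = φ(7·23) = (7−1)·(23−1) = 6·22 = 132 = 2^2 · 3 · 11.
Divisors of 132: 1, 2, 3, 4, 6, 11, 12, 22, 33, 44, 66, 132.
Evaluate successive powers at the divisors of 132:
101^1 ≡ 101
101^2 ≡ 58
101^3 ≡ 62
101^4 ≡ 144
101^6 ≡ 141
101^11 ≡ 47
101^12 ≡ 78
101^22 ≡ 116
101^33 ≡ 139
101^44 ≡ 93
101^66 ≡ 1
Therefore the multiplicative order of 101 modulo 161 is 66.

66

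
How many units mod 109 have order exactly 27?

18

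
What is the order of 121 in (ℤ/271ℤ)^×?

135

ord(121) | φ(271) = 271 − 1 = 270 = 2 · 3^3 · 5.
Divisors of 270: 1, 2, 3, 5, 6, 9, 10, 15, 18, 27, 30, 45, 54, 90, 135, 270.
Evaluate successive powers at the divisors of 270:
121^1 ≡ 121 (mod 271)
121^2 ≡ 7 (mod 271)
121^3 ≡ 34 (mod 271)
121^5 ≡ 238 (mod 271)
121^6 ≡ 72 (mod 271)
121^9 ≡ 9 (mod 271)
121^10 ≡ 5 (mod 271)
121^15 ≡ 106 (mod 271)
121^18 ≡ 81 (mod 271)
121^27 ≡ 187 (mod 271)
121^30 ≡ 125 (mod 271)
121^45 ≡ 242 (mod 271)
121^54 ≡ 10 (mod 271)
121^90 ≡ 28 (mod 271)
121^135 ≡ 1 (mod 271) ✓
So ord_271(121) = 135.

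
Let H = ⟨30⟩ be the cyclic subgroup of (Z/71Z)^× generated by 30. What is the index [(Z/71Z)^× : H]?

10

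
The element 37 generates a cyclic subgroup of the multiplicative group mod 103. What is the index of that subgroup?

By Lagrange's theorem, ord_103(37) divides φ(103) = 103 − 1 = 102 = 2 · 3 · 17.
Divisors of 102: 1, 2, 3, 6, 17, 34, 51, 102.
Test each divisor d:
37^1 ≡ 37
37^2 ≡ 30
37^3 ≡ 80
37^6 ≡ 14
37^17 ≡ 102
37^34 ≡ 1
The order of 37 is 34, so the subgroup it generates has 34 elements.
[(Z/103Z)^× : ⟨37⟩] = 102/34 = 3.

3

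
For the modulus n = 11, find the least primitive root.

2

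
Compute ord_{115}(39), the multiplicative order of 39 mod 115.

ord(39) | φ(115) = φ(5·23) = (5−1)·(23−1) = 4·22 = 88 = 2^3 · 11.
Divisors of 88: 1, 2, 4, 8, 11, 22, 44, 88.
Test each divisor d:
39^1 ≡ 39 (mod 115)
39^2 ≡ 26 (mod 115)
39^4 ≡ 101 (mod 115)
39^8 ≡ 81 (mod 115)
39^11 ≡ 24 (mod 115)
39^22 ≡ 1 (mod 115) ✓
Therefore the multiplicative order of 39 modulo 115 is 22.

22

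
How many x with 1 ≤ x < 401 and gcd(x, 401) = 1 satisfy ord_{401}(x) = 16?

8

φ(401) = 401 − 1 = 400 = 2^4 · 5^2.
In a cyclic group of order 400, there are φ(d) elements of order d for each divisor d of 400, and zero for non-divisors.
16 = 2^4 divides 400, and φ(16) = 8.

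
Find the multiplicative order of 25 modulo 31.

Since 25 ∈ (Z/31Z)^×, its order divides φ(31) = 31 − 1 = 30 = 2 · 3 · 5.
Divisors of 30: 1, 2, 3, 5, 6, 10, 15, 30.
Test each divisor d:
25^1 ≡ 25 (mod 31)
25^2 ≡ 5 (mod 31)
25^3 ≡ 1 (mod 31) ✓
Hence ord(25) = 3.

3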